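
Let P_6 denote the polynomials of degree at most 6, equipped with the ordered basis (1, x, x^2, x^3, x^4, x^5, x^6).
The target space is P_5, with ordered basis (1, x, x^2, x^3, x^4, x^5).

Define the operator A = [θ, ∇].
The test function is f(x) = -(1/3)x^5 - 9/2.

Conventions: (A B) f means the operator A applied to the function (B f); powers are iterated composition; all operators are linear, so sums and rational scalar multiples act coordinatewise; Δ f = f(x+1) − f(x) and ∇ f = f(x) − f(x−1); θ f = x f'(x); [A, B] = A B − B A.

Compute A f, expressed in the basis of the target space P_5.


the result is g(x) = (5/3)x^4 - (20/3)x^3 + 10x^2 - (20/3)x + 5/3

∇ f = -(5/3)x^4 + (10/3)x^3 - (10/3)x^2 + (5/3)x - 1/3
θ ∇ f = -(20/3)x^4 + 10x^3 - (20/3)x^2 + (5/3)x
θ f = -(5/3)x^5
∇ θ f = -(25/3)x^4 + (50/3)x^3 - (50/3)x^2 + (25/3)x - 5/3
[θ, ∇] f = (5/3)x^4 - (20/3)x^3 + 10x^2 - (20/3)x + 5/3


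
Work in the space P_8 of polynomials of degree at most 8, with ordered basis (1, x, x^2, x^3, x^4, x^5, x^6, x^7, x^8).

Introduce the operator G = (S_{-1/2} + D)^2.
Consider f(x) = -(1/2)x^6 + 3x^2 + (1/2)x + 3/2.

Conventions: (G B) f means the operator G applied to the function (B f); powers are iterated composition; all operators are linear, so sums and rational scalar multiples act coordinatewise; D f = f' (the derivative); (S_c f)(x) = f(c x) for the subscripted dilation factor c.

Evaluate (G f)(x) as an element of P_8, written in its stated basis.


g(x) = -(1/8192)x^6 + (3/64)x^5 - 15x^4 + (3/16)x^2 - (11/8)x + 31/4

S_{-1/2} f = -(1/128)x^6 + (3/4)x^2 - (1/4)x + 3/2
D f = -3x^5 + 6x + 1/2
(S_{-1/2} + D) f = -(1/128)x^6 - 3x^5 + (3/4)x^2 + (23/4)x + 2
S_{-1/2} (S_{-1/2} + D) f = -(1/8192)x^6 + (3/32)x^5 + (3/16)x^2 - (23/8)x + 2
D (S_{-1/2} + D) f = -(3/64)x^5 - 15x^4 + (3/2)x + 23/4
(S_{-1/2} + D) (S_{-1/2} + D) f = -(1/8192)x^6 + (3/64)x^5 - 15x^4 + (3/16)x^2 - (11/8)x + 31/4


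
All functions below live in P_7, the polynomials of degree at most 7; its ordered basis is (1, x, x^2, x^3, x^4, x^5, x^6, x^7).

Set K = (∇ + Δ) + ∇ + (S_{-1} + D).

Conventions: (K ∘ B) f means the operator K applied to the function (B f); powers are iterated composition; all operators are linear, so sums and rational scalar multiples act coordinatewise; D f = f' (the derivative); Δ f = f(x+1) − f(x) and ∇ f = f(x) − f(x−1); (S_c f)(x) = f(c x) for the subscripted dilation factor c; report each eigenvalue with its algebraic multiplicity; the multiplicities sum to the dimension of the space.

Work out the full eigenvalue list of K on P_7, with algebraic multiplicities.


image of 1: 1
image of x: -x + 4
image of x^2: x^2 + 8x - 1
image of x^3: -x^3 + 12x^2 - 3x + 3
image of x^4: x^4 + 16x^3 - 6x^2 + 12x - 1
image of x^5: -x^5 + 20x^4 - 10x^3 + 30x^2 - 5x + 3
image of x^6: x^6 + 24x^5 - 15x^4 + 60x^3 - 15x^2 + 18x - 1
image of x^7: -x^7 + 28x^6 - 21x^5 + 105x^4 - 35x^3 + 63x^2 - 7x + 3
the matrix is upper triangular; its diagonal is (1, -1, 1, -1, 1, -1, 1, -1)
for a triangular matrix the eigenvalues are the diagonal entries, with algebraic multiplicity their repetition count

λ = -1 (multiplicity 4), λ = 1 (multiplicity 4)


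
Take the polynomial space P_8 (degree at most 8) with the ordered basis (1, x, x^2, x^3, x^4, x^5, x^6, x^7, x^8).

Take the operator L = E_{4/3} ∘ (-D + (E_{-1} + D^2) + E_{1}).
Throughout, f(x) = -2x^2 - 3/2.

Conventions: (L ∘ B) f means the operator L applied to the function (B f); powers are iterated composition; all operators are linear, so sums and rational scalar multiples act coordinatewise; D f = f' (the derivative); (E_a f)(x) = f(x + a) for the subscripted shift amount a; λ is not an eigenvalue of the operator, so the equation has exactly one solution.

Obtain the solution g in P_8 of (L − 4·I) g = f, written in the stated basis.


write g with unknown coordinates in the stated basis and equate coefficients in (L − 4·I) g = f
solving from the highest basis element down gives g = x^2 + (5/3)x + 55/12
check: L g = 2x^2 + (20/3)x + 101/6
so L g − 4·g = -2x^2 - 3/2 = f ✓

g(x) = x^2 + (5/3)x + 55/12


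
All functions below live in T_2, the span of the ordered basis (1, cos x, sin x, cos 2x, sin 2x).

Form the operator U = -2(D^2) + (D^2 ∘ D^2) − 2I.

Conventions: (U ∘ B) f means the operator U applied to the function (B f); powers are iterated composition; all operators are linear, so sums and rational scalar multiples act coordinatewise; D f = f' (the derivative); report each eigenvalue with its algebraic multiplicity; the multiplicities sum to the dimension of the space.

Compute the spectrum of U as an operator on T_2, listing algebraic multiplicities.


image of 1: -2
image of cos x: cos x
image of sin x: sin x
image of cos 2x: 22cos 2x
image of sin 2x: 22sin 2x
the matrix is diagonal; its diagonal is (-2, 1, 1, 22, 22)
for a triangular matrix the eigenvalues are the diagonal entries, with algebraic multiplicity their repetition count

λ = -2 (multiplicity 1), λ = 1 (multiplicity 2), λ = 22 (multiplicity 2)


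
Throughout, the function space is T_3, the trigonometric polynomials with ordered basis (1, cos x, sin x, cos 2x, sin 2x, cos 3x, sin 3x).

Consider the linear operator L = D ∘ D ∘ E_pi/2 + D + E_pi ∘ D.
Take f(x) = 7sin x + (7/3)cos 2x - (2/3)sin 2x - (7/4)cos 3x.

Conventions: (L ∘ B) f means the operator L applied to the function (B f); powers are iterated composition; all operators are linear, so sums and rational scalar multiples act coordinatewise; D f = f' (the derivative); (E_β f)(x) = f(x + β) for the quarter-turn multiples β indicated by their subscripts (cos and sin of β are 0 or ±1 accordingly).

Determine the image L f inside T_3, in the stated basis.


the image equals g(x) = -7cos x + (20/3)cos 2x - 12sin 2x + (63/4)sin 3x

E_pi/2 f = 7cos x - (7/3)cos 2x + (2/3)sin 2x - (7/4)sin 3x
D E_pi/2 f = -7sin x + (4/3)cos 2x + (14/3)sin 2x - (21/4)cos 3x
D D E_pi/2 f = -7cos x + (28/3)cos 2x - (8/3)sin 2x + (63/4)sin 3x
D f = 7cos x - (4/3)cos 2x - (14/3)sin 2x + (21/4)sin 3x
D f = 7cos x - (4/3)cos 2x - (14/3)sin 2x + (21/4)sin 3x
E_pi D f = -7cos x - (4/3)cos 2x - (14/3)sin 2x - (21/4)sin 3x
(D ∘ D ∘ E_pi/2 + D + E_pi ∘ D) f = -7cos x + (20/3)cos 2x - 12sin 2x + (63/4)sin 3x


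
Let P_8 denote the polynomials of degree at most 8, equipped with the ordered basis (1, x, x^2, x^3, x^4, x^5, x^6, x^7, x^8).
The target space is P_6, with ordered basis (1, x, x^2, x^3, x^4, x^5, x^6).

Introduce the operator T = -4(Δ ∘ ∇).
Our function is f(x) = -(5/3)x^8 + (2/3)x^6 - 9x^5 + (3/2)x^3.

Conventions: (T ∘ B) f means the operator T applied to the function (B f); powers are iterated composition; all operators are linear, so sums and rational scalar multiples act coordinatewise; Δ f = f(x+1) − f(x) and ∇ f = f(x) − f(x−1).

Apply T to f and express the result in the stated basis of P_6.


the result is g(x) = (1120/3)x^6 + (2560/3)x^4 + 720x^3 + (880/3)x^2 + 324x + 8

∇ f = -(40/3)x^7 + (140/3)x^6 - (268/3)x^5 + (185/3)x^4 + 10x^3 - (293/6)x^2 + (187/6)x - 13/2
Δ ∇ f = -(280/3)x^6 - (640/3)x^4 - 180x^3 - (220/3)x^2 - 81x - 2
(-4(Δ ∘ ∇)) f = (1120/3)x^6 + (2560/3)x^4 + 720x^3 + (880/3)x^2 + 324x + 8


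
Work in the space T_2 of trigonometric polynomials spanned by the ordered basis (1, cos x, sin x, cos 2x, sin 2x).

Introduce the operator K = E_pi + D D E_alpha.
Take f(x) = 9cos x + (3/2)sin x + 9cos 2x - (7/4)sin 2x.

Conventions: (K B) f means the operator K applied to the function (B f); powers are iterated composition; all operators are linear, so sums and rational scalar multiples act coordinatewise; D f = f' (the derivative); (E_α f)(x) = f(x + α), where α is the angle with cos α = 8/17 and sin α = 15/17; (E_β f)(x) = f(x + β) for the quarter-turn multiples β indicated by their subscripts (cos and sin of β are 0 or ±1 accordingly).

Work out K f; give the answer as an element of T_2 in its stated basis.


E_pi f = -9cos x - (3/2)sin x + 9cos 2x - (7/4)sin 2x
E_alpha f = (189/34)cos x - (123/17)sin x - (1869/289)cos 2x - (7513/1156)sin 2x
D E_alpha f = -(123/17)cos x - (189/34)sin x - (7513/578)cos 2x + (3738/289)sin 2x
D D E_alpha f = -(189/34)cos x + (123/17)sin x + (7476/289)cos 2x + (7513/289)sin 2x
(E_pi + D D E_alpha) f = -(495/34)cos x + (195/34)sin x + (10077/289)cos 2x + (28029/1156)sin 2x

the image equals g(x) = -(495/34)cos x + (195/34)sin x + (10077/289)cos 2x + (28029/1156)sin 2x


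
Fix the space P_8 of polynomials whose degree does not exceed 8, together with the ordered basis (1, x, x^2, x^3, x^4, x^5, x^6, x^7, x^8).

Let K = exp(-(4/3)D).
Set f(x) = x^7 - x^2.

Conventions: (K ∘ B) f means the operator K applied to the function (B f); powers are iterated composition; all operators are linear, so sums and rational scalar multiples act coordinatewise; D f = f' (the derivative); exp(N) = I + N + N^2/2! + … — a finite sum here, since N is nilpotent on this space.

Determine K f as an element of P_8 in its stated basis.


order-1 term: -(28/3)x^6 + (8/3)x
order-2 term: (112/3)x^5 - 16/9
order-3 term: -(2240/27)x^4
order-4 term: (8960/81)x^3
order-5 term: -(7168/81)x^2
order-6 term: (28672/729)x
order-7 term: -16384/2187
the series for exp(-(4/3)D) f terminates at order 7
exp(-(4/3)D) f = x^7 - (28/3)x^6 + (112/3)x^5 - (2240/27)x^4 + (8960/81)x^3 - (7249/81)x^2 + (30616/729)x - 20272/2187

the image equals g(x) = x^7 - (28/3)x^6 + (112/3)x^5 - (2240/27)x^4 + (8960/81)x^3 - (7249/81)x^2 + (30616/729)x - 20272/2187


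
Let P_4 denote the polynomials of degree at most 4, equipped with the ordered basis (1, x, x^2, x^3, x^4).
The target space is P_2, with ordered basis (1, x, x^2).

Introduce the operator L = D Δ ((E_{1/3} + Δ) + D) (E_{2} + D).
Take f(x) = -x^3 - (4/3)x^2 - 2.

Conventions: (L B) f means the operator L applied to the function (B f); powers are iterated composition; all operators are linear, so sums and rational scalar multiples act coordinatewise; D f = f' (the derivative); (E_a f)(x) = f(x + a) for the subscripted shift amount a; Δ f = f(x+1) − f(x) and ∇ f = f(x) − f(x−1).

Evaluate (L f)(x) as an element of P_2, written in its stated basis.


the result is g(x) = -6x - 113/3

E_{2} f = -x^3 - (22/3)x^2 - (52/3)x - 46/3
D f = -3x^2 - (8/3)x
(E_{2} + D) f = -x^3 - (31/3)x^2 - 20x - 46/3
E_{1/3} (E_{2} + D) f = -x^3 - (34/3)x^2 - (245/9)x - 626/27
Δ (E_{2} + D) f = -3x^2 - (71/3)x - 94/3
(E_{1/3} + Δ) (E_{2} + D) f = -x^3 - (43/3)x^2 - (458/9)x - 1472/27
D (E_{2} + D) f = -3x^2 - (62/3)x - 20
((E_{1/3} + Δ) + D) (E_{2} + D) f = -x^3 - (52/3)x^2 - (644/9)x - 2012/27
Δ ((E_{1/3} + Δ) + D) (E_{2} + D) f = -3x^2 - (113/3)x - 809/9
D Δ ((E_{1/3} + Δ) + D) (E_{2} + D) f = -6x - 113/3


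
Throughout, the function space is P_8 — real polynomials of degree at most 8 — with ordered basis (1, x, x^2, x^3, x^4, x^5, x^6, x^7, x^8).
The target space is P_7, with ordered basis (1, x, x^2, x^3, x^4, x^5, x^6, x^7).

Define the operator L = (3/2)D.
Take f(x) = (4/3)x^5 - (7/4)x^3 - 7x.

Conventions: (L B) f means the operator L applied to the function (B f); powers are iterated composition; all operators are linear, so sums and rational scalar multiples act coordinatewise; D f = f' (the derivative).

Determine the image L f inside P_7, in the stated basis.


D f = (20/3)x^4 - (21/4)x^2 - 7
((3/2)D) f = 10x^4 - (63/8)x^2 - 21/2

g(x) = 10x^4 - (63/8)x^2 - 21/2


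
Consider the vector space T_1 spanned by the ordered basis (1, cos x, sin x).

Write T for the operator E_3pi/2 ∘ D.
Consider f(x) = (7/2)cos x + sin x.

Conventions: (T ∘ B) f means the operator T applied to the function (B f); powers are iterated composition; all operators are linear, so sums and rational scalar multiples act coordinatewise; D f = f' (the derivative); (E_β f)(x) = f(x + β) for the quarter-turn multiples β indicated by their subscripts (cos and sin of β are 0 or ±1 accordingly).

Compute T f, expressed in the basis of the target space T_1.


g(x) = (7/2)cos x + sin x

D f = cos x - (7/2)sin x
E_3pi/2 D f = (7/2)cos x + sin x


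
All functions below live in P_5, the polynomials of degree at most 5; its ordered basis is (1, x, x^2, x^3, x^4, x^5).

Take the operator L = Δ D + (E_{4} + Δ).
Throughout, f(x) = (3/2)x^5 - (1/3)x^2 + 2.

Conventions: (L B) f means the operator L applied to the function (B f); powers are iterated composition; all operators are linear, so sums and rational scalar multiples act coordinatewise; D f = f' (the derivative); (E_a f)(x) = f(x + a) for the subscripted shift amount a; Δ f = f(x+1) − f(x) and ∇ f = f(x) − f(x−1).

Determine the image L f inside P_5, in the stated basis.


the result is g(x) = (3/2)x^5 + (75/2)x^4 + 285x^3 + (3059/3)x^2 + (11725/6)x + 4622/3

D f = (15/2)x^4 - (2/3)x
Δ D f = 30x^3 + 45x^2 + 30x + 41/6
E_{4} f = (3/2)x^5 + 30x^4 + 240x^3 + (2879/3)x^2 + (5752/3)x + 4598/3
Δ f = (15/2)x^4 + 15x^3 + 15x^2 + (41/6)x + 7/6
(E_{4} + Δ) f = (3/2)x^5 + (75/2)x^4 + 255x^3 + (2924/3)x^2 + (11545/6)x + 9203/6
(Δ D + (E_{4} + Δ)) f = (3/2)x^5 + (75/2)x^4 + 285x^3 + (3059/3)x^2 + (11725/6)x + 4622/3


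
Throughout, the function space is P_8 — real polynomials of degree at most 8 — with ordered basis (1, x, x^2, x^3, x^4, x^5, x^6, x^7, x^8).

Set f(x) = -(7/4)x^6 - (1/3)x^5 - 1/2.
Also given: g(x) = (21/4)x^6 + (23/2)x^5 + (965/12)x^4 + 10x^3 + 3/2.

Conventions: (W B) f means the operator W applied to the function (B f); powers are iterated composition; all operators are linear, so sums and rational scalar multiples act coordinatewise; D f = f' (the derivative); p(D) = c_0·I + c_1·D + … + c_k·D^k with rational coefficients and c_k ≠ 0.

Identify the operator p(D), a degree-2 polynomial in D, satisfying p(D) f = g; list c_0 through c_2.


D^0 f = -(7/4)x^6 - (1/3)x^5 - 1/2
D^1 f = -(21/2)x^5 - (5/3)x^4
D^2 f = -(105/2)x^4 - (20/3)x^3
matching coefficients of g against c_0 f + c_1 Df + … from the top degree down determines the c_i
solution: c_0 = -3, c_1 = -1, c_2 = -3/2

c_0 = -3, c_1 = -1, c_2 = -3/2


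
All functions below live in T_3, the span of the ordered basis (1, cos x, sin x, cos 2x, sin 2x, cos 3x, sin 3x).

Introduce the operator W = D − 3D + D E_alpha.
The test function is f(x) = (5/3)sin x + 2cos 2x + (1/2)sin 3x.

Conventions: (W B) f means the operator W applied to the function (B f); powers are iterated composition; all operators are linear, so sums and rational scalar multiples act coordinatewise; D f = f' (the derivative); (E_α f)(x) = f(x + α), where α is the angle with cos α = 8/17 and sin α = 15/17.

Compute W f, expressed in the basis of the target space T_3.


D f = (5/3)cos x - 4sin 2x + (3/2)cos 3x
D f = (5/3)cos x - 4sin 2x + (3/2)cos 3x
(-3D) f = -5cos x + 12sin 2x - (9/2)cos 3x
E_alpha f = (25/17)cos x + (40/51)sin x - (322/289)cos 2x - (480/289)sin 2x - (495/9826)cos 3x - (2444/4913)sin 3x
D E_alpha f = (40/51)cos x - (25/17)sin x - (960/289)cos 2x + (644/289)sin 2x - (7332/4913)cos 3x + (1485/9826)sin 3x
(D − 3D + D E_alpha) f = -(130/51)cos x - (25/17)sin x - (960/289)cos 2x + (2956/289)sin 2x - (22071/4913)cos 3x + (1485/9826)sin 3x

g(x) = -(130/51)cos x - (25/17)sin x - (960/289)cos 2x + (2956/289)sin 2x - (22071/4913)cos 3x + (1485/9826)sin 3x


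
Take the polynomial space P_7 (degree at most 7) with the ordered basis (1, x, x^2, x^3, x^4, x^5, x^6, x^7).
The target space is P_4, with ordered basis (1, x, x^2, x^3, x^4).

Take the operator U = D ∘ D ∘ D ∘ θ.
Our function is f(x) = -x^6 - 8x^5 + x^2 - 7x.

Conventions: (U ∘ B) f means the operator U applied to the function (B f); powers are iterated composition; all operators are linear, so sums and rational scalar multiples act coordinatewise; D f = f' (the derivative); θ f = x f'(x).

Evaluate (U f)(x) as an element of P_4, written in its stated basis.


the result is g(x) = -720x^3 - 2400x^2

θ f = -6x^6 - 40x^5 + 2x^2 - 7x
D θ f = -36x^5 - 200x^4 + 4x - 7
D D θ f = -180x^4 - 800x^3 + 4
D (D ∘ D ∘ θ) f = -720x^3 - 2400x^2


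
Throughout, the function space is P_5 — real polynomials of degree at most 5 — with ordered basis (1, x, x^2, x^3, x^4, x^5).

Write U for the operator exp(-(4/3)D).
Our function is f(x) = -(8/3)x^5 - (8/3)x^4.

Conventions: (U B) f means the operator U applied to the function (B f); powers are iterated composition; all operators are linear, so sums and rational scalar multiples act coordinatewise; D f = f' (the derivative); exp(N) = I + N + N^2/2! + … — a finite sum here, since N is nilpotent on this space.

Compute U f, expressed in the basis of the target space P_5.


order-1 term: (160/9)x^4 + (128/9)x^3
order-2 term: -(1280/27)x^3 - (256/9)x^2
order-3 term: (5120/81)x^2 + (2048/81)x
order-4 term: -(10240/243)x - 2048/243
order-5 term: 8192/729
the series for exp(-(4/3)D) f terminates at order 5
exp(-(4/3)D) f = -(8/3)x^5 + (136/9)x^4 - (896/27)x^3 + (2816/81)x^2 - (4096/243)x + 2048/729

the image equals g(x) = -(8/3)x^5 + (136/9)x^4 - (896/27)x^3 + (2816/81)x^2 - (4096/243)x + 2048/729


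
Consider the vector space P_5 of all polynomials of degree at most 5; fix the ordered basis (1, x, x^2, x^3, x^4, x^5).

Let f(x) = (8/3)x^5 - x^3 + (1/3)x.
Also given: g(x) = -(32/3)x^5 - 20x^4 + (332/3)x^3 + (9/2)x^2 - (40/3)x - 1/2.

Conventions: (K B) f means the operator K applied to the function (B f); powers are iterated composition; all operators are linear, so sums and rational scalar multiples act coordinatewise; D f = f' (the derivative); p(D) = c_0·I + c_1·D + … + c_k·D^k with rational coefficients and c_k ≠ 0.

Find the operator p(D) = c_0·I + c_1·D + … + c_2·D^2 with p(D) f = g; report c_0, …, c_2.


D^0 f = (8/3)x^5 - x^3 + (1/3)x
D^1 f = (40/3)x^4 - 3x^2 + 1/3
D^2 f = (160/3)x^3 - 6x
matching coefficients of g against c_0 f + c_1 Df + … from the top degree down determines the c_i
solution: c_0 = -4, c_1 = -3/2, c_2 = 2

c_0 = -4, c_1 = -3/2, c_2 = 2


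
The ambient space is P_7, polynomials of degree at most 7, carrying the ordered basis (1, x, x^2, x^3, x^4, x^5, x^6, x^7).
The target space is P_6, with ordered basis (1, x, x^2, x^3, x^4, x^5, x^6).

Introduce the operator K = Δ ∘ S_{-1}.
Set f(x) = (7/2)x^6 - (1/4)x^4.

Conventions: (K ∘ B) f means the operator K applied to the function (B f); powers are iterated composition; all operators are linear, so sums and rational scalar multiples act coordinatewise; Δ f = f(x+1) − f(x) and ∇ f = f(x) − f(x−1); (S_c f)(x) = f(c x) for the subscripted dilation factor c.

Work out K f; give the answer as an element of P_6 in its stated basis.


S_{-1} f = (7/2)x^6 - (1/4)x^4
Δ S_{-1} f = 21x^5 + (105/2)x^4 + 69x^3 + 51x^2 + 20x + 13/4

g(x) = 21x^5 + (105/2)x^4 + 69x^3 + 51x^2 + 20x + 13/4


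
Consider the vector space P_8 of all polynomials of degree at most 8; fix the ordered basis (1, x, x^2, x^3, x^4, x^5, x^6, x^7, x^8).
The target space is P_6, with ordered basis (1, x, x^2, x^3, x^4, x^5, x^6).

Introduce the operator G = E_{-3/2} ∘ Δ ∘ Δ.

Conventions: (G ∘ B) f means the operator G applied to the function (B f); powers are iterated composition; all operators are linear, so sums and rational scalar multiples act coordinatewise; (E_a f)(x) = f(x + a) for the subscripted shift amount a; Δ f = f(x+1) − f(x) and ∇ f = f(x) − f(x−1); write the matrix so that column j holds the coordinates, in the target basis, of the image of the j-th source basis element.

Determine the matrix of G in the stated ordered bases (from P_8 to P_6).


the matrix is [[0, 0, 2, -3, 5, -15/2, 91/8, -273/16, 205/8]; [0, 0, 0, 6, -12, 25, -45, 637/8, -273/2]; [0, 0, 0, 0, 12, -30, 75, -315/2, 637/2]; [0, 0, 0, 0, 0, 20, -60, 175, -420]; [0, 0, 0, 0, 0, 0, 30, -105, 350]; [0, 0, 0, 0, 0, 0, 0, 42, -168]; [0, 0, 0, 0, 0, 0, 0, 0, 56]] (rows listed top to bottom)

image of 1: 0
image of x: 0
image of x^2: 2
image of x^3: 6x - 3
image of x^4: 12x^2 - 12x + 5
image of x^5: 20x^3 - 30x^2 + 25x - 15/2
image of x^6: 30x^4 - 60x^3 + 75x^2 - 45x + 91/8
image of x^7: 42x^5 - 105x^4 + 175x^3 - (315/2)x^2 + (637/8)x - 273/16
image of x^8: 56x^6 - 168x^5 + 350x^4 - 420x^3 + (637/2)x^2 - (273/2)x + 205/8
each image's coordinates form column j of the matrix


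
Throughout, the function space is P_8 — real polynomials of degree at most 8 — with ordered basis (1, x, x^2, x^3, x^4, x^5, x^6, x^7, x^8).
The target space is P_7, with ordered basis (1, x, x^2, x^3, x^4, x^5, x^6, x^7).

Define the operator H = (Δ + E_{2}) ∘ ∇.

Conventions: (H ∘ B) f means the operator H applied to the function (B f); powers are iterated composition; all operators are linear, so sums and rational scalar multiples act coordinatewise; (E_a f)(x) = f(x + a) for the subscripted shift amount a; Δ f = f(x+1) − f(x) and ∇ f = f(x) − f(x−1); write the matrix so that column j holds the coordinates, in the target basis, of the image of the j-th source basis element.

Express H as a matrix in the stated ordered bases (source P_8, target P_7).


the matrix is [[0, 1, 5, 7, 17, 31, 65, 127, 257]; [0, 0, 2, 15, 28, 85, 186, 455, 1016]; [0, 0, 0, 3, 30, 70, 255, 651, 1820]; [0, 0, 0, 0, 4, 50, 140, 595, 1736]; [0, 0, 0, 0, 0, 5, 75, 245, 1190]; [0, 0, 0, 0, 0, 0, 6, 105, 392]; [0, 0, 0, 0, 0, 0, 0, 7, 140]; [0, 0, 0, 0, 0, 0, 0, 0, 8]] (rows listed top to bottom)

image of 1: 0
image of x: 1
image of x^2: 2x + 5
image of x^3: 3x^2 + 15x + 7
image of x^4: 4x^3 + 30x^2 + 28x + 17
image of x^5: 5x^4 + 50x^3 + 70x^2 + 85x + 31
image of x^6: 6x^5 + 75x^4 + 140x^3 + 255x^2 + 186x + 65
image of x^7: 7x^6 + 105x^5 + 245x^4 + 595x^3 + 651x^2 + 455x + 127
image of x^8: 8x^7 + 140x^6 + 392x^5 + 1190x^4 + 1736x^3 + 1820x^2 + 1016x + 257
each image's coordinates form column j of the matrix


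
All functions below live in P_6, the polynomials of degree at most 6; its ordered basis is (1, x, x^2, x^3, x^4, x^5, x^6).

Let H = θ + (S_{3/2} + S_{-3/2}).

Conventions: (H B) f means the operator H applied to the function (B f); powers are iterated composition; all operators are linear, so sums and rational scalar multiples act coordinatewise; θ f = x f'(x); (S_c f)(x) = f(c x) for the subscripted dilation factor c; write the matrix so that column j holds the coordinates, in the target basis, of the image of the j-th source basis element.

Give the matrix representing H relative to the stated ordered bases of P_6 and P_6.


image of 1: 2
image of x: x
image of x^2: (13/2)x^2
image of x^3: 3x^3
image of x^4: (113/8)x^4
image of x^5: 5x^5
image of x^6: (921/32)x^6
each image's coordinates form column j of the matrix

the matrix is [[2, 0, 0, 0, 0, 0, 0]; [0, 1, 0, 0, 0, 0, 0]; [0, 0, 13/2, 0, 0, 0, 0]; [0, 0, 0, 3, 0, 0, 0]; [0, 0, 0, 0, 113/8, 0, 0]; [0, 0, 0, 0, 0, 5, 0]; [0, 0, 0, 0, 0, 0, 921/32]] (rows listed top to bottom)


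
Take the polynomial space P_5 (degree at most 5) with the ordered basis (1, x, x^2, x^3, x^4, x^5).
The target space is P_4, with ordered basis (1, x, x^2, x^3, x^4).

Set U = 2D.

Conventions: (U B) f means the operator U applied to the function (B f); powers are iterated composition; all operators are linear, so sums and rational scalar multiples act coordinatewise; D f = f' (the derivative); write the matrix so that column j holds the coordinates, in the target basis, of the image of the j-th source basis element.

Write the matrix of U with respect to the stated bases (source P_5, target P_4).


image of 1: 0
image of x: 2
image of x^2: 4x
image of x^3: 6x^2
image of x^4: 8x^3
image of x^5: 10x^4
each image's coordinates form column j of the matrix

the matrix is [[0, 2, 0, 0, 0, 0]; [0, 0, 4, 0, 0, 0]; [0, 0, 0, 6, 0, 0]; [0, 0, 0, 0, 8, 0]; [0, 0, 0, 0, 0, 10]] (rows listed top to bottom)


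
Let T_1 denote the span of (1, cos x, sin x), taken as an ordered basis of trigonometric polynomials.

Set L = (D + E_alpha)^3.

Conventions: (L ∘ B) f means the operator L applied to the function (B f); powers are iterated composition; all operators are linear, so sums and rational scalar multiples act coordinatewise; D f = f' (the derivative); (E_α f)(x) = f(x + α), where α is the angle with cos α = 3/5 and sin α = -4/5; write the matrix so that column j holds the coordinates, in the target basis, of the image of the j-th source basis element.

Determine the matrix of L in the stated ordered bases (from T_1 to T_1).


the matrix is [[1, 0, 0]; [0, 18/125, 26/125]; [0, -26/125, 18/125]] (rows listed top to bottom)

image of 1: 1
image of cos x: (18/125)cos x - (26/125)sin x
image of sin x: (26/125)cos x + (18/125)sin x
each image's coordinates form column j of the matrix


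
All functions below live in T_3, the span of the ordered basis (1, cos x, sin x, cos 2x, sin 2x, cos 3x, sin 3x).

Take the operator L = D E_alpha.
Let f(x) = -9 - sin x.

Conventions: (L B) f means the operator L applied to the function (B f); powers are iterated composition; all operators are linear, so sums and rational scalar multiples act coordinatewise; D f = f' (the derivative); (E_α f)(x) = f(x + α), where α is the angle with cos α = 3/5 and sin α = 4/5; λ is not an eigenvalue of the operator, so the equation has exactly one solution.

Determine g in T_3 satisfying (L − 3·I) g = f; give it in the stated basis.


the image equals g(x) = 3 + (3/74)cos x + (19/74)sin x

write g with unknown coordinates in the stated basis and equate coefficients in (L − 3·I) g = f
solving from the highest basis element down gives g = 3 + (3/74)cos x + (19/74)sin x
check: L g = (9/74)cos x - (17/74)sin x
so L g − 3·g = -9 - sin x = f ✓


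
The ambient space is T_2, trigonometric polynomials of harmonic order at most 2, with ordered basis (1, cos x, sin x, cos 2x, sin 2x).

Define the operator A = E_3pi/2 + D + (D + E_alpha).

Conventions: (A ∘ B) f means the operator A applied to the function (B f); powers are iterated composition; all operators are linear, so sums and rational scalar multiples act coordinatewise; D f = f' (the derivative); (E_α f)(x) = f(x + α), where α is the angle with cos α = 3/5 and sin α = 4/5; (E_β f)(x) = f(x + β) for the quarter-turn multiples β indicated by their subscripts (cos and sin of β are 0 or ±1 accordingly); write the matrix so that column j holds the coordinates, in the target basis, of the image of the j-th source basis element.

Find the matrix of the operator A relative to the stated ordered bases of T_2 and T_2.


image of 1: 2
image of cos x: (3/5)cos x - (9/5)sin x
image of sin x: (9/5)cos x + (3/5)sin x
image of cos 2x: -(32/25)cos 2x - (124/25)sin 2x
image of sin 2x: (124/25)cos 2x - (32/25)sin 2x
each image's coordinates form column j of the matrix

the matrix is [[2, 0, 0, 0, 0]; [0, 3/5, 9/5, 0, 0]; [0, -9/5, 3/5, 0, 0]; [0, 0, 0, -32/25, 124/25]; [0, 0, 0, -124/25, -32/25]] (rows listed top to bottom)


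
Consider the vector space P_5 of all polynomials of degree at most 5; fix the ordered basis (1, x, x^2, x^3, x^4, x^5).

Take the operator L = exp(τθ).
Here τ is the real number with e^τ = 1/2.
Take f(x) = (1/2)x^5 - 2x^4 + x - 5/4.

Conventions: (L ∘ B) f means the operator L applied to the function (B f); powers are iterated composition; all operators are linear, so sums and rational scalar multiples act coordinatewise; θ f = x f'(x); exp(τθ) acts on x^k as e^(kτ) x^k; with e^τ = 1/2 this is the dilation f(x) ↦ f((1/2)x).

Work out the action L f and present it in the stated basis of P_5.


the result is g(x) = (1/64)x^5 - (1/8)x^4 + (1/2)x - 5/4

exp(τθ) x^k = e^(kτ) x^k; with e^τ = 1/2 this sends x^k to (1/2)^k x^k
x ↦ 1/2 x
x^4 ↦ 1/16 x^4
x^5 ↦ 1/32 x^5
applying this coordinatewise to f: exp(τθ) f = (1/64)x^5 - (1/8)x^4 + (1/2)x - 5/4


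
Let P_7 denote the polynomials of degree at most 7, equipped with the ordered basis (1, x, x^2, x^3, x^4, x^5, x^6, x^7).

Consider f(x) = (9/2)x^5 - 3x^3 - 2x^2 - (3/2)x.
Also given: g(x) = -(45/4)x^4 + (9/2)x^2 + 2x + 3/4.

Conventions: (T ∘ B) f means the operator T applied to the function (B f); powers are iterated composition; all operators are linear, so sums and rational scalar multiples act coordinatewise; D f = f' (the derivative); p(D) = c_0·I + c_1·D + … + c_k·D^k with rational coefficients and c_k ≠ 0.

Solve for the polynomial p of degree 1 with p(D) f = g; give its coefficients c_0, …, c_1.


D^0 f = (9/2)x^5 - 3x^3 - 2x^2 - (3/2)x
D^1 f = (45/2)x^4 - 9x^2 - 4x - 3/2
matching coefficients of g against c_0 f + c_1 Df + … from the top degree down determines the c_i
solution: c_0 = 0, c_1 = -1/2

c_0 = 0, c_1 = -1/2


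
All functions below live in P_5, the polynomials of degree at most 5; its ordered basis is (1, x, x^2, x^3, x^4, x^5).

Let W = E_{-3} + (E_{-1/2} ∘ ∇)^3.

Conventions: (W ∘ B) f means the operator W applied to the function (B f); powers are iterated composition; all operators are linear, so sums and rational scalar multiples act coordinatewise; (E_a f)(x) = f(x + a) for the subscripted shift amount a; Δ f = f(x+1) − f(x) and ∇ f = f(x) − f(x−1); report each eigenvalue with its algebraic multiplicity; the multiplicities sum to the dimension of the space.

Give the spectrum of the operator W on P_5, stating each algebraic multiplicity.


λ = 1 (multiplicity 6)

image of 1: 1
image of x: x - 3
image of x^2: x^2 - 6x + 9
image of x^3: x^3 - 9x^2 + 27x - 21
image of x^4: x^4 - 12x^3 + 54x^2 - 84x + 9
image of x^5: x^5 - 15x^4 + 90x^3 - 210x^2 + 45x + 312
the matrix is upper triangular; its diagonal is (1, 1, 1, 1, 1, 1)
for a triangular matrix the eigenvalues are the diagonal entries, with algebraic multiplicity their repetition count


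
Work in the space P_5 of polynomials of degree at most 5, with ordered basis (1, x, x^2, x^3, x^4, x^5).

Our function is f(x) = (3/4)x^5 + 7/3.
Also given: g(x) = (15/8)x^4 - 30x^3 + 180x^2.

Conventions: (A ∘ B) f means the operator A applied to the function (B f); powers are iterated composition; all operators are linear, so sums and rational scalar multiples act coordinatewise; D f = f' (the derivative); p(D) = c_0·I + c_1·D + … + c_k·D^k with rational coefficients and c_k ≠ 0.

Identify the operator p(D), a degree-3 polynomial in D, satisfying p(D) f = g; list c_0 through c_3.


D^0 f = (3/4)x^5 + 7/3
D^1 f = (15/4)x^4
D^2 f = 15x^3
D^3 f = 45x^2
matching coefficients of g against c_0 f + c_1 Df + … from the top degree down determines the c_i
solution: c_0 = 0, c_1 = 1/2, c_2 = -2, c_3 = 4

c_0 = 0, c_1 = 1/2, c_2 = -2, c_3 = 4


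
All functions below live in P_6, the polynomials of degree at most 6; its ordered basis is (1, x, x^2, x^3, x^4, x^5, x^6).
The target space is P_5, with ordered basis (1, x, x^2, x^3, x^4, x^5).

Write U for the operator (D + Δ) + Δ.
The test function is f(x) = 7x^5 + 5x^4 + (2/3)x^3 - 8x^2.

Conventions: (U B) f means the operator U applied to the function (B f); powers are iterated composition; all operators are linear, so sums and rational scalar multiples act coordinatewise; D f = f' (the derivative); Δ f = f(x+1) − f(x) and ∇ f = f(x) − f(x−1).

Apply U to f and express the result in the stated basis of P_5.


the image equals g(x) = 105x^4 + 200x^3 + 206x^2 + 66x + 28/3

D f = 35x^4 + 20x^3 + 2x^2 - 16x
Δ f = 35x^4 + 90x^3 + 102x^2 + 41x + 14/3
(D + Δ) f = 70x^4 + 110x^3 + 104x^2 + 25x + 14/3
Δ f = 35x^4 + 90x^3 + 102x^2 + 41x + 14/3
((D + Δ) + Δ) f = 105x^4 + 200x^3 + 206x^2 + 66x + 28/3


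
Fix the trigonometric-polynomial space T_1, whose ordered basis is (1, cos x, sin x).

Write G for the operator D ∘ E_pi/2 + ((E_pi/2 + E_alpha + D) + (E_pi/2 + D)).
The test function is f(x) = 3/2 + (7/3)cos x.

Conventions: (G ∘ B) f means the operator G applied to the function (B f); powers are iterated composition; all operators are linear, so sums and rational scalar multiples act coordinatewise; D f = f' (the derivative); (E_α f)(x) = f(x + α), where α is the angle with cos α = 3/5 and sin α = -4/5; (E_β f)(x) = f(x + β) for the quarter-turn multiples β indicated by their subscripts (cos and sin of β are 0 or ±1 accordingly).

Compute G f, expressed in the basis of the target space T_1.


E_pi/2 f = 3/2 - (7/3)sin x
D E_pi/2 f = -(7/3)cos x
E_pi/2 f = 3/2 - (7/3)sin x
E_alpha f = 3/2 + (7/5)cos x + (28/15)sin x
D f = -(7/3)sin x
(E_pi/2 + E_alpha + D) f = 3 + (7/5)cos x - (14/5)sin x
E_pi/2 f = 3/2 - (7/3)sin x
D f = -(7/3)sin x
(E_pi/2 + D) f = 3/2 - (14/3)sin x
((E_pi/2 + E_alpha + D) + (E_pi/2 + D)) f = 9/2 + (7/5)cos x - (112/15)sin x
(D ∘ E_pi/2 + ((E_pi/2 + E_alpha + D) + (E_pi/2 + D))) f = 9/2 - (14/15)cos x - (112/15)sin x

the image equals g(x) = 9/2 - (14/15)cos x - (112/15)sin x


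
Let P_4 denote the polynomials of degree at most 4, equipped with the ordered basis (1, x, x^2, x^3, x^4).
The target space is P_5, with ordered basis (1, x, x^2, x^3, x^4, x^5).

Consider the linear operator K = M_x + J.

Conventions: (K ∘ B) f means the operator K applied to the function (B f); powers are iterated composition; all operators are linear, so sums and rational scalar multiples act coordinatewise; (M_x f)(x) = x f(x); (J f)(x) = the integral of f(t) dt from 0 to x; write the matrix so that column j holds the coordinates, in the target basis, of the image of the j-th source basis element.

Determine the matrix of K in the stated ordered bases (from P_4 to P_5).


image of 1: 2x
image of x: (3/2)x^2
image of x^2: (4/3)x^3
image of x^3: (5/4)x^4
image of x^4: (6/5)x^5
each image's coordinates form column j of the matrix

the matrix is [[0, 0, 0, 0, 0]; [2, 0, 0, 0, 0]; [0, 3/2, 0, 0, 0]; [0, 0, 4/3, 0, 0]; [0, 0, 0, 5/4, 0]; [0, 0, 0, 0, 6/5]] (rows listed top to bottom)


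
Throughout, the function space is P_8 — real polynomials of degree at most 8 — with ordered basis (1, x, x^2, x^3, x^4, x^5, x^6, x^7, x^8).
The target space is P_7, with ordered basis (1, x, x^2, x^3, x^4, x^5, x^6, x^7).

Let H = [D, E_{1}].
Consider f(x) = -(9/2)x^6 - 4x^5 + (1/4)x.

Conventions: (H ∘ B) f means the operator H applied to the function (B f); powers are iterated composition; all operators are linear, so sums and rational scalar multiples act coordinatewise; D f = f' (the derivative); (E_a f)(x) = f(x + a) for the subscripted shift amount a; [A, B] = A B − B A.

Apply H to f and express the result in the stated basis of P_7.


the result is g(x) = 0

E_{1} f = -(9/2)x^6 - 31x^5 - (175/2)x^4 - 130x^3 - (215/2)x^2 - (187/4)x - 33/4
D E_{1} f = -27x^5 - 155x^4 - 350x^3 - 390x^2 - 215x - 187/4
D f = -27x^5 - 20x^4 + 1/4
E_{1} D f = -27x^5 - 155x^4 - 350x^3 - 390x^2 - 215x - 187/4
[D, E_{1}] f = 0


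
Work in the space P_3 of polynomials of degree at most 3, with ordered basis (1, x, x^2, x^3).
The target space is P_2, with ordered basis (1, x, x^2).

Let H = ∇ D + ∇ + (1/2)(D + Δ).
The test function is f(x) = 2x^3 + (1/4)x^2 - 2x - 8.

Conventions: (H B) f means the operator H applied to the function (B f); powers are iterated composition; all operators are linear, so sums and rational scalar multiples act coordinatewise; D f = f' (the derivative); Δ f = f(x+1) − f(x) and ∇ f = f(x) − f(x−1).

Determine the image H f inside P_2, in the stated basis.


g(x) = 12x^2 + 10x - 53/8

D f = 6x^2 + (1/2)x - 2
∇ D f = 12x - 11/2
∇ f = 6x^2 - (11/2)x - 1/4
D f = 6x^2 + (1/2)x - 2
Δ f = 6x^2 + (13/2)x + 1/4
(D + Δ) f = 12x^2 + 7x - 7/4
((1/2)(D + Δ)) f = 6x^2 + (7/2)x - 7/8
(∇ D + ∇ + (1/2)(D + Δ)) f = 12x^2 + 10x - 53/8


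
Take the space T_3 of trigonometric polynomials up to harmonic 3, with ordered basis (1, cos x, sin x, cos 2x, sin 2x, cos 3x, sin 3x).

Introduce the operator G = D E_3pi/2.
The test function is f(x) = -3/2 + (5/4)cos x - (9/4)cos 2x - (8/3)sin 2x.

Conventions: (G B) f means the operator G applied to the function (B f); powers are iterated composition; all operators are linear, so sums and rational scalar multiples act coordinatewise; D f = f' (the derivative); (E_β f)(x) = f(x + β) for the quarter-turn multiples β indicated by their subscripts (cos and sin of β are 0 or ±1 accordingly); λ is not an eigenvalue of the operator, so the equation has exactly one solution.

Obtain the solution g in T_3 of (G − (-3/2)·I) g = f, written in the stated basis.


the result is g(x) = -1 + (1/2)cos x - (209/150)cos 2x + (2/25)sin 2x

write g with unknown coordinates in the stated basis and equate coefficients in (G − (-3/2)·I) g = f
solving from the highest basis element down gives g = -1 + (1/2)cos x - (209/150)cos 2x + (2/25)sin 2x
check: G g = (1/2)cos x - (4/25)cos 2x - (209/75)sin 2x
so G g − (-3/2)·g = -3/2 + (5/4)cos x - (9/4)cos 2x - (8/3)sin 2x = f ✓


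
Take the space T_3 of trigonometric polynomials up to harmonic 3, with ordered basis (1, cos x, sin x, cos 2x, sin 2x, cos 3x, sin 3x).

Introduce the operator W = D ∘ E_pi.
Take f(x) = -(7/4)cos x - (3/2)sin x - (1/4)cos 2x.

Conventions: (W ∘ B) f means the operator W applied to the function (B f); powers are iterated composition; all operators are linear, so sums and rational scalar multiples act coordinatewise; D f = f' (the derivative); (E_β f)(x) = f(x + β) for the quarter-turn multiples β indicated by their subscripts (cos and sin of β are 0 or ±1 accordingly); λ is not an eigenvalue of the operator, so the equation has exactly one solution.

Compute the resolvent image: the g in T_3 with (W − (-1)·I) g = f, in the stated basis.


write g with unknown coordinates in the stated basis and equate coefficients in (W − (-1)·I) g = f
solving from the highest basis element down gives g = -(13/8)cos x + (1/8)sin x - (1/20)cos 2x - (1/10)sin 2x
check: W g = -(1/8)cos x - (13/8)sin x - (1/5)cos 2x + (1/10)sin 2x
so W g − (-1)·g = -(7/4)cos x - (3/2)sin x - (1/4)cos 2x = f ✓

the image equals g(x) = -(13/8)cos x + (1/8)sin x - (1/20)cos 2x - (1/10)sin 2x


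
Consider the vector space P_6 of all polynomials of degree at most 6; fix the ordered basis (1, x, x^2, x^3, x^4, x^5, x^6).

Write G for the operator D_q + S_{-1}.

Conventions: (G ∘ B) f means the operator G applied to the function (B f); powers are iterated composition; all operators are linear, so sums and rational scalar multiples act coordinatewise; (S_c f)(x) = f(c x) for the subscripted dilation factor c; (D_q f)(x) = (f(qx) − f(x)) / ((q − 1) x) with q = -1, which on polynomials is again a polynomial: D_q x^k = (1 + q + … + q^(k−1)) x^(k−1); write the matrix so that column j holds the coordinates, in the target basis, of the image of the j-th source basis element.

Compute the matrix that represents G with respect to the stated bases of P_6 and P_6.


image of 1: 1
image of x: -x + 1
image of x^2: x^2
image of x^3: -x^3 + x^2
image of x^4: x^4
image of x^5: -x^5 + x^4
image of x^6: x^6
each image's coordinates form column j of the matrix

the matrix is [[1, 1, 0, 0, 0, 0, 0]; [0, -1, 0, 0, 0, 0, 0]; [0, 0, 1, 1, 0, 0, 0]; [0, 0, 0, -1, 0, 0, 0]; [0, 0, 0, 0, 1, 1, 0]; [0, 0, 0, 0, 0, -1, 0]; [0, 0, 0, 0, 0, 0, 1]] (rows listed top to bottom)


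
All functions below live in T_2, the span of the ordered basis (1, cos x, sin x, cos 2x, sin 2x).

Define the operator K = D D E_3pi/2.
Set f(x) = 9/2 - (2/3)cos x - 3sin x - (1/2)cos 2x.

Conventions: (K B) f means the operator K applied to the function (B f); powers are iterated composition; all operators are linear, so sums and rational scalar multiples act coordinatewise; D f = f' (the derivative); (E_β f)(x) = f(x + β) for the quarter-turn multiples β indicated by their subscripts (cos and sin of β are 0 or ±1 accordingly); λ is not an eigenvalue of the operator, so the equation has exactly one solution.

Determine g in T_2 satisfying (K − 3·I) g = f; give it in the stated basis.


the result is g(x) = -3/2 + (1/2)cos x + (5/6)sin x - (1/2)cos 2x

write g with unknown coordinates in the stated basis and equate coefficients in (K − 3·I) g = f
solving from the highest basis element down gives g = -3/2 + (1/2)cos x + (5/6)sin x - (1/2)cos 2x
check: K g = (5/6)cos x - (1/2)sin x - 2cos 2x
so K g − 3·g = 9/2 - (2/3)cos x - 3sin x - (1/2)cos 2x = f ✓


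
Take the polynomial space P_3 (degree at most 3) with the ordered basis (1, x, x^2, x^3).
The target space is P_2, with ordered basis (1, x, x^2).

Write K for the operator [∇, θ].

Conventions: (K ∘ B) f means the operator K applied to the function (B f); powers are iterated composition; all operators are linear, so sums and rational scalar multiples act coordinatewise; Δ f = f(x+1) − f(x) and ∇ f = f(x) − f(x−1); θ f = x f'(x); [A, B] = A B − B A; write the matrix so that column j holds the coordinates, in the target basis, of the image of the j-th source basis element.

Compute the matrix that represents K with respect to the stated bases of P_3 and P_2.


image of 1: 0
image of x: 1
image of x^2: 2x - 2
image of x^3: 3x^2 - 6x + 3
each image's coordinates form column j of the matrix

the matrix is [[0, 1, -2, 3]; [0, 0, 2, -6]; [0, 0, 0, 3]] (rows listed top to bottom)
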